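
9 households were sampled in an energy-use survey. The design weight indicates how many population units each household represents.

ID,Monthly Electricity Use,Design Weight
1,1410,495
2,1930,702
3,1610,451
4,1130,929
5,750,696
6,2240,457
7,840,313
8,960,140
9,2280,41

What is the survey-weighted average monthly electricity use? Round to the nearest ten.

Weighted sum = 1410×495 + 1930×702 + 1610×451 + 1130×929 + 750×696 + 2240×457 + 840×313 + 960×140 + 2280×41
  = 697950 + 1354860 + 726110 + 1049770 + 522000 + 1023680 + 262920 + 134400 + 93480 = 5865170
Sum of weights = 495 + 702 + 451 + 929 + 696 + 457 + 313 + 140 + 41 = 4224
Weighted mean = 5865170 / 4224 = 1388.5346

1390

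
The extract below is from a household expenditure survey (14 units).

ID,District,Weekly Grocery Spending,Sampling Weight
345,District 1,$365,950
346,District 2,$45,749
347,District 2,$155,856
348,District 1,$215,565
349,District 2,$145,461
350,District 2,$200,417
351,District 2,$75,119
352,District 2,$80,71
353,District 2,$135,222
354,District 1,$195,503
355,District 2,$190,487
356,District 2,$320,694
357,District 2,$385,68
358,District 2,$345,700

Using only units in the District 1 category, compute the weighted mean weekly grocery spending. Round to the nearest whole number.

District 1 rows: 345, 348, 354
Weighted sum = 365×950 + 215×565 + 195×503
  = 346750 + 121475 + 98085 = 566310
Sum of weights = 950 + 565 + 503 = 2018
Weighted mean = 566310 / 2018 = 280.62934

281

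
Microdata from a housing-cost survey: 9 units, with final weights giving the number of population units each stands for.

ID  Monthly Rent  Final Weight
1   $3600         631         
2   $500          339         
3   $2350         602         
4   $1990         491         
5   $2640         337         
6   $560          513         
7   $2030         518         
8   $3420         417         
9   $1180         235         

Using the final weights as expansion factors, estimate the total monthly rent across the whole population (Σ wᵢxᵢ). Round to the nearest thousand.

Weighted total = 3600×631 + 500×339 + 2350×602 + 1990×491 + 2640×337 + 560×513 + 2030×518 + 3420×417 + 1180×235
  = 2271600 + 169500 + 1414700 + 977090 + 889680 + 287280 + 1051540 + 1426140 + 277300 = 8764830

8765000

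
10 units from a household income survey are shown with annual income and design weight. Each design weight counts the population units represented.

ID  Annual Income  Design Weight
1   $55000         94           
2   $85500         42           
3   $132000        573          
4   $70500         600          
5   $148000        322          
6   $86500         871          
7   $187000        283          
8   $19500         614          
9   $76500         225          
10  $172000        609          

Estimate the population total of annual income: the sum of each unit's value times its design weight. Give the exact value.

Weighted total = 55000×94 + 85500×42 + 132000×573 + 70500×600 + 148000×322 + 86500×871 + 187000×283 + 19500×614 + 76500×225 + 172000×609
  = 5170000 + 3591000 + 75636000 + 42300000 + 47656000 + 75341500 + 52921000 + 11973000 + 17212500 + 104748000 = 436549000

436549000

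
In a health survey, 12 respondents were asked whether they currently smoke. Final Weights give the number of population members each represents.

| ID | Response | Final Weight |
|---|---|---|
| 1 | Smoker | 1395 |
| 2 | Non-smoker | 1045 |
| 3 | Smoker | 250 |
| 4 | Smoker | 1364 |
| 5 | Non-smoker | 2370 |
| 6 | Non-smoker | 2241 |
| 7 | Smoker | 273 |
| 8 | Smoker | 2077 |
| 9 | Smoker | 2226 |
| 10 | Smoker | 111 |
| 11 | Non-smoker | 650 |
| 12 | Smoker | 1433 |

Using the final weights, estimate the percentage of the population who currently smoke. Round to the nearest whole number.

59

Sum of weights for 'Smoker' = 1395 + 250 + 1364 + 273 + 2077 + 2226 + 111 + 1433 = 9129
Total weight = 15435
Weighted proportion = 9129 / 15435 = 0.59144801 → 59.144801%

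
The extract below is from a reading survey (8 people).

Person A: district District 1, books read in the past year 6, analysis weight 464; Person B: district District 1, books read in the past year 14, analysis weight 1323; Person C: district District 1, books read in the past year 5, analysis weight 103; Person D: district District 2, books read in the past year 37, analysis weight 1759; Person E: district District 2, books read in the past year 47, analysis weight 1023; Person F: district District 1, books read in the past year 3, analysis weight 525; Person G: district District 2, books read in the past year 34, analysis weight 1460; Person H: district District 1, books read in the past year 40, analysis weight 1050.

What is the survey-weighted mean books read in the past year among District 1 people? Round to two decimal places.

18.87

District 1 rows: A, B, C, F, H
Weighted sum = 6×464 + 14×1323 + 5×103 + 3×525 + 40×1050
  = 2784 + 18522 + 515 + 1575 + 42000 = 65396
Sum of weights = 464 + 1323 + 103 + 525 + 1050 = 3465
Weighted mean = 65396 / 3465 = 18.873304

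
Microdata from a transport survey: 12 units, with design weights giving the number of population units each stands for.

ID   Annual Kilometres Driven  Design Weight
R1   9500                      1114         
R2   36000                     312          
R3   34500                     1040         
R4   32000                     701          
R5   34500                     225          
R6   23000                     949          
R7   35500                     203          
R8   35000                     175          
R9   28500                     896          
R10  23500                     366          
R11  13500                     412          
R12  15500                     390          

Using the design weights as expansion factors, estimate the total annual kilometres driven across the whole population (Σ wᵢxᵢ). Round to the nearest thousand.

168792000

Weighted total = 9500×1114 + 36000×312 + 34500×1040 + 32000×701 + 34500×225 + 23000×949 + 35500×203 + 35000×175 + 28500×896 + 23500×366 + 13500×412 + 15500×390
  = 10583000 + 11232000 + 35880000 + 22432000 + 7762500 + 21827000 + 7206500 + 6125000 + 25536000 + 8601000 + 5562000 + 6045000 = 168792000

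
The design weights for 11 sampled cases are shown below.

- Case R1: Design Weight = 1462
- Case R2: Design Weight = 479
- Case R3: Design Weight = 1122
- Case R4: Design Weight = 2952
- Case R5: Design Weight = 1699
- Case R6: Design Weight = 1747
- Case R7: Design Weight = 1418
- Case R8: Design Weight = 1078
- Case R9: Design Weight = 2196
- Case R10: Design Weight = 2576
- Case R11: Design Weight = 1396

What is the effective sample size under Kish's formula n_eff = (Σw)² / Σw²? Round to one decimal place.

Σ wᵢ = 1462 + 479 + 1122 + 2952 + 1699 + 1747 + 1418 + 1078 + 2196 + 2576 + 1396 = 18125
Σ wᵢ² = 34858499
n_eff = 18125² / 34858499 = 328515625 / 34858499 = 9.4242619

9.4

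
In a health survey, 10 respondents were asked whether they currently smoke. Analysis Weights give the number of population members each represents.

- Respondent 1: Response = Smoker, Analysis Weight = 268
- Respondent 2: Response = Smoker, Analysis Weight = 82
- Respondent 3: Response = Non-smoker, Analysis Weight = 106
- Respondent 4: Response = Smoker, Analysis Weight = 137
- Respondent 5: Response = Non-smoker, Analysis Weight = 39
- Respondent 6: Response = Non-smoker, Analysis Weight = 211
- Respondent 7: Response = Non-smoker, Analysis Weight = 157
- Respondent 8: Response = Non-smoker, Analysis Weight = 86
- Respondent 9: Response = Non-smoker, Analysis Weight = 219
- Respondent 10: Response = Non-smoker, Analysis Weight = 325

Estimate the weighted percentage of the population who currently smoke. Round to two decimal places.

29.88

Sum of weights for 'Smoker' = 268 + 82 + 137 = 487
Total weight = 268 + 82 + 106 + 137 + 39 + 211 + 157 + 86 + 219 + 325 = 1630
Weighted proportion = 487 / 1630 = 0.29877301 → 29.877301%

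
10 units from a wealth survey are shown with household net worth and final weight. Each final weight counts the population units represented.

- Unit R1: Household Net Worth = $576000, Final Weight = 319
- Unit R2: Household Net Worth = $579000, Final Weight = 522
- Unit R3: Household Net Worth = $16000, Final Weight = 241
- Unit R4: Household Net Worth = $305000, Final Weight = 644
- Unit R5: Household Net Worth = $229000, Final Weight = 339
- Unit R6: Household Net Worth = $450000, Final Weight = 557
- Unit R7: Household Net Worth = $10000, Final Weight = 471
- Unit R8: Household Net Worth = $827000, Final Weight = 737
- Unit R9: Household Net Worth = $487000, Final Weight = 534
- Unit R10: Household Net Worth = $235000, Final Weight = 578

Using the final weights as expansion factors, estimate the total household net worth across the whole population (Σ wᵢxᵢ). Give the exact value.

Weighted total = 576000×319 + 579000×522 + 16000×241 + 305000×644 + 229000×339 + 450000×557 + 10000×471 + 827000×737 + 487000×534 + 235000×578
  = 183744000 + 302238000 + 3856000 + 196420000 + 77631000 + 250650000 + 4710000 + 609499000 + 260058000 + 135830000 = 2024636000

2024636000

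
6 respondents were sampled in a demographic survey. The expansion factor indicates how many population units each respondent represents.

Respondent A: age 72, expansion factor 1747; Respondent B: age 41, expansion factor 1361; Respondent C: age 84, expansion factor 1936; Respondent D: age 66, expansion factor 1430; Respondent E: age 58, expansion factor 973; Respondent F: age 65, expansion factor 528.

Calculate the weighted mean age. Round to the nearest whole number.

Weighted sum = 72×1747 + 41×1361 + 84×1936 + 66×1430 + 58×973 + 65×528
  = 125784 + 55801 + 162624 + 94380 + 56434 + 34320 = 529343
Sum of weights = 1747 + 1361 + 1936 + 1430 + 973 + 528 = 7975
Weighted mean = 529343 / 7975 = 66.375298

66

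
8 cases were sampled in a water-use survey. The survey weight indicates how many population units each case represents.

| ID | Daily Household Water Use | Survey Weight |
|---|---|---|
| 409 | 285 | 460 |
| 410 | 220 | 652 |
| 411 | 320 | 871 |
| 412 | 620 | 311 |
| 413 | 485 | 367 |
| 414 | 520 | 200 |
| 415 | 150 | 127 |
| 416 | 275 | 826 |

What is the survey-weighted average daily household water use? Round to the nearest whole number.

Weighted sum = 1274275
Sum of weights = 460 + 652 + 871 + 311 + 367 + 200 + 127 + 826 = 3814
Weighted mean = 1274275 / 3814 = 334.10461

334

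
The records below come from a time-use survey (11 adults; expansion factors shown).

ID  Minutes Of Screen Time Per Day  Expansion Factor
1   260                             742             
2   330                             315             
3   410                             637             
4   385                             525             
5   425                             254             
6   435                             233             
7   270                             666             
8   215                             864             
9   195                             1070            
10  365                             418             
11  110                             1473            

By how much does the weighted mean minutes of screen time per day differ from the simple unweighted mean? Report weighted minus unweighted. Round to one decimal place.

Unweighted sum = 260 + 330 + 410 + 385 + 425 + 435 + 270 + 215 + 195 + 365 + 110 = 3400
Unweighted mean = 3400 / 11 = 309.09091
Weighted sum = 260×742 + 330×315 + 410×637 + 385×525 + 425×254 + 435×233 + 270×666 + 215×864 + 195×1070 + 365×418 + 110×1473
  = 1858300
Sum of weights = 742 + 315 + 637 + 525 + 254 + 233 + 666 + 864 + 1070 + 418 + 1473 = 7197
Weighted mean = 1858300 / 7197 = 258.20481
Difference (weighted minus unweighted) = -50.886102

-50.9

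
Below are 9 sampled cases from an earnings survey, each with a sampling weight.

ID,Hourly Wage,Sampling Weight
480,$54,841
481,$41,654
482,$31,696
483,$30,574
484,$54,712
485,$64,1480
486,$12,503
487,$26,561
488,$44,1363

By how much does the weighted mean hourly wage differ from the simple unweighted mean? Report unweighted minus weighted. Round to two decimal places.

-4.43

Unweighted sum = 54 + 41 + 31 + 30 + 54 + 64 + 12 + 26 + 44 = 356
Unweighted mean = 356 / 9 = 39.555556
Weighted sum = 54×841 + 41×654 + 31×696 + 30×574 + 54×712 + 64×1480 + 12×503 + 26×561 + 44×1363
  = 45414 + 26814 + 21576 + 17220 + 38448 + 94720 + 6036 + 14586 + 59972 = 324786
Sum of weights = 7384
Weighted mean = 324786 / 7384 = 43.985103
Difference (unweighted minus weighted) = -4.4295474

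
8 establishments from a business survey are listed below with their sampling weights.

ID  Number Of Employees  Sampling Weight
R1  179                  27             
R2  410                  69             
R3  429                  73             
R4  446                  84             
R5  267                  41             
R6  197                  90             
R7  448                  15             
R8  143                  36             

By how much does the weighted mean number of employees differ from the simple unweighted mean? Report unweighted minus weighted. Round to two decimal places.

Unweighted sum = 179 + 410 + 429 + 446 + 267 + 197 + 448 + 143 = 2519
Unweighted mean = 2519 / 8 = 314.875
Weighted sum = 179×27 + 410×69 + 429×73 + 446×84 + 267×41 + 197×90 + 448×15 + 143×36
  = 142449
Sum of weights = 27 + 69 + 73 + 84 + 41 + 90 + 15 + 36 = 435
Weighted mean = 142449 / 435 = 327.46897
Difference (unweighted minus weighted) = -12.593966

-12.59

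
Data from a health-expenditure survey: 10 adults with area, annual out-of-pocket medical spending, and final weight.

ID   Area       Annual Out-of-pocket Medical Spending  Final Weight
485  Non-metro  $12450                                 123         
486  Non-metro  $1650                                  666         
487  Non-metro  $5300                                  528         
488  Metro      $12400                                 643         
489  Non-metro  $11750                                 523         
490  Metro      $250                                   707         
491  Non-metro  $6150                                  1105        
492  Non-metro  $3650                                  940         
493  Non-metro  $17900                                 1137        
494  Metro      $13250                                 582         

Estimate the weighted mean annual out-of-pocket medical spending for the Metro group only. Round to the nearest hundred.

Metro rows: 488, 490, 494
Weighted sum = 12400×643 + 250×707 + 13250×582
  = 7973200 + 176750 + 7711500 = 15861450
Sum of weights = 1932
Weighted mean = 15861450 / 1932 = 8209.8602

8200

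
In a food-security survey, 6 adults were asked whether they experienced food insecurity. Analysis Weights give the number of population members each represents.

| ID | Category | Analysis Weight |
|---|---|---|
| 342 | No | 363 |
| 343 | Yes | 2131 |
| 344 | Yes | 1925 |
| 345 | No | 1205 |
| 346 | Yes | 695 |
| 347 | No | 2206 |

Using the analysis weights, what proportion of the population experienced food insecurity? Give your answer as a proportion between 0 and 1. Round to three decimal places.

0.557

Sum of weights for 'Yes' = 2131 + 1925 + 695 = 4751
Total weight = 363 + 2131 + 1925 + 1205 + 695 + 2206 = 8525
Weighted proportion = 4751 / 8525 = 0.55730205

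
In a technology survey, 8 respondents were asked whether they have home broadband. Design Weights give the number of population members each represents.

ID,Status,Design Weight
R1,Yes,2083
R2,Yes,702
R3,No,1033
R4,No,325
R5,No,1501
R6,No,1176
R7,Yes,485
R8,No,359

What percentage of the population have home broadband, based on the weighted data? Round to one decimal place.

Sum of weights for 'Yes' = 2083 + 702 + 485 = 3270
Total weight = 2083 + 702 + 1033 + 325 + 1501 + 1176 + 485 + 359 = 7664
Weighted proportion = 3270 / 7664 = 0.42667015 → 42.667015%

42.7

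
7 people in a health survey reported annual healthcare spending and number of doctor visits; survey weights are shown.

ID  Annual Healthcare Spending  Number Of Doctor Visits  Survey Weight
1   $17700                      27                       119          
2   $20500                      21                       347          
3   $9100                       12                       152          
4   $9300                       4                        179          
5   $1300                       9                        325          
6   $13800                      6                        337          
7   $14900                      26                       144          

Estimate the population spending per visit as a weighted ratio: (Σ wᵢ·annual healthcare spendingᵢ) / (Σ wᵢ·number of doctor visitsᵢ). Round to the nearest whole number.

Σ wᵢ·y = 17700×119 + 20500×347 + 9100×152 + 9300×179 + 1300×325 + 13800×337 + 14900×144
  = 19486400
Σ wᵢ·x = 27×119 + 21×347 + 12×152 + 4×179 + 9×325 + 6×337 + 26×144
  = 3213 + 7287 + 1824 + 716 + 2925 + 2022 + 3744 = 21731
Ratio = 19486400 / 21731 = 896.70977

897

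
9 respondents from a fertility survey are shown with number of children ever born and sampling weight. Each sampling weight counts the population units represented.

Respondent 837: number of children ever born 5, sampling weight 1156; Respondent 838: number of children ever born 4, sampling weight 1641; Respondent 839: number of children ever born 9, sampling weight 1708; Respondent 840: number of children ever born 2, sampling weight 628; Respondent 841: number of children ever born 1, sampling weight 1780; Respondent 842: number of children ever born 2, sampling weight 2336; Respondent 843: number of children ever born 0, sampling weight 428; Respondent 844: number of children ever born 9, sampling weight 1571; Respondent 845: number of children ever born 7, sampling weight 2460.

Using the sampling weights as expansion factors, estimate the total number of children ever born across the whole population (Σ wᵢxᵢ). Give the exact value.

Weighted total = 5×1156 + 4×1641 + 9×1708 + 2×628 + 1×1780 + 2×2336 + 0×428 + 9×1571 + 7×2460
  = 5780 + 6564 + 15372 + 1256 + 1780 + 4672 + 0 + 14139 + 17220 = 66783

66783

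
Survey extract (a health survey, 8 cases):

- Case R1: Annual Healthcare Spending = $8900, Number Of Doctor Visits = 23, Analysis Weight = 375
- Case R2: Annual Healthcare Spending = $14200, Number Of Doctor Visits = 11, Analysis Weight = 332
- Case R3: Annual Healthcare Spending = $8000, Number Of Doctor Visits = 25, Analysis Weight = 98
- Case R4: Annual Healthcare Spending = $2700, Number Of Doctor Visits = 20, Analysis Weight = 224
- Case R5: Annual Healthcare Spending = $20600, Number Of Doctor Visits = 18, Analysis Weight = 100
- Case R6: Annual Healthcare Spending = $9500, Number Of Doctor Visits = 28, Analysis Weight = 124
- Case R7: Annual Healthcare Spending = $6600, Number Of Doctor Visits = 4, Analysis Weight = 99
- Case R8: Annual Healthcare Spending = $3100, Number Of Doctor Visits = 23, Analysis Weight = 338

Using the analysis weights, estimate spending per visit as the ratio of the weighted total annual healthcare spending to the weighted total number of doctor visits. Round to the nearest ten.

Σ wᵢ·y = 8900×375 + 14200×332 + 8000×98 + 2700×224 + 20600×100 + 9500×124 + 6600×99 + 3100×338
  = 14379900
Σ wᵢ·x = 23×375 + 11×332 + 25×98 + 20×224 + 18×100 + 28×124 + 4×99 + 23×338
  = 8625 + 3652 + 2450 + 4480 + 1800 + 3472 + 396 + 7774 = 32649
Ratio = 14379900 / 32649 = 440.43922

440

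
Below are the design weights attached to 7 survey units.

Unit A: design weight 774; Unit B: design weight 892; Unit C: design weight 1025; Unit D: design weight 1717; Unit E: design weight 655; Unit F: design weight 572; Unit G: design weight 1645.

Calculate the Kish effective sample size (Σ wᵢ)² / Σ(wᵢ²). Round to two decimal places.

5.98

Σ wᵢ = 774 + 892 + 1025 + 1717 + 655 + 572 + 1645 = 7280
Σ wᵢ² = 599076 + 795664 + 1050625 + 2948089 + 429025 + 327184 + 2706025 = 8855688
n_eff = 7280² / 8855688 = 52998400 / 8855688 = 5.9846734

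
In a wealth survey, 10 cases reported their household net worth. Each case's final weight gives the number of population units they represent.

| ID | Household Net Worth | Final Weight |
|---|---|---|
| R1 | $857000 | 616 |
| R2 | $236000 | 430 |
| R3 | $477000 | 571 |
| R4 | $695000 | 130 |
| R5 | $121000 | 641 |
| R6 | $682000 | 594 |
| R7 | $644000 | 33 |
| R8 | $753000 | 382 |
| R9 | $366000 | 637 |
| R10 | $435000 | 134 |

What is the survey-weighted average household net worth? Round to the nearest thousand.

498000

Weighted sum = 857000×616 + 236000×430 + 477000×571 + 695000×130 + 121000×641 + 682000×594 + 644000×33 + 753000×382 + 366000×637 + 435000×134
  = 527912000 + 101480000 + 272367000 + 90350000 + 77561000 + 405108000 + 21252000 + 287646000 + 233142000 + 58290000 = 2075108000
Sum of weights = 616 + 430 + 571 + 130 + 641 + 594 + 33 + 382 + 637 + 134 = 4168
Weighted mean = 2075108000 / 4168 = 497866.6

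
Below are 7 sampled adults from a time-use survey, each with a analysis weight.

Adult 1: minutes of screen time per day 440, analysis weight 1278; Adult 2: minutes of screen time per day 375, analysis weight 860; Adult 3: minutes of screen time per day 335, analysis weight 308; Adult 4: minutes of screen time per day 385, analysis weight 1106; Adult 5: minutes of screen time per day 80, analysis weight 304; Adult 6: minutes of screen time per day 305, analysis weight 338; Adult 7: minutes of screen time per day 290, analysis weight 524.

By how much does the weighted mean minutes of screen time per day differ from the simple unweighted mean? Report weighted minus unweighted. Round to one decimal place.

43.2

Unweighted sum = 440 + 375 + 335 + 385 + 80 + 305 + 290 = 2210
Unweighted mean = 2210 / 7 = 315.71429
Weighted sum = 440×1278 + 375×860 + 335×308 + 385×1106 + 80×304 + 305×338 + 290×524
  = 562320 + 322500 + 103180 + 425810 + 24320 + 103090 + 151960 = 1693180
Sum of weights = 1278 + 860 + 308 + 1106 + 304 + 338 + 524 = 4718
Weighted mean = 1693180 / 4718 = 358.87664
Difference (weighted minus unweighted) = 43.162357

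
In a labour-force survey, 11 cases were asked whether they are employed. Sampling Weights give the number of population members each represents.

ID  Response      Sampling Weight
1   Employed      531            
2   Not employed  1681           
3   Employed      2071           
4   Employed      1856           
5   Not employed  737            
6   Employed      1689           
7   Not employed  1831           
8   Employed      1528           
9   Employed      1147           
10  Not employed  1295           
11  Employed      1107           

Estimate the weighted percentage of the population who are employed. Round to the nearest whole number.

Sum of weights for 'Employed' = 531 + 2071 + 1856 + 1689 + 1528 + 1147 + 1107 = 9929
Total weight = 531 + 1681 + 2071 + 1856 + 737 + 1689 + 1831 + 1528 + 1147 + 1295 + 1107 = 15473
Weighted proportion = 9929 / 15473 = 0.64169844 → 64.169844%

64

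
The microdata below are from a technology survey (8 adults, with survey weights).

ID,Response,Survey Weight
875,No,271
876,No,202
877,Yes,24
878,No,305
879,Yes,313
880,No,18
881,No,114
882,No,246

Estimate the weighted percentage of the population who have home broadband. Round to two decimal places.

22.57

Sum of weights for 'Yes' = 24 + 313 = 337
Total weight = 271 + 202 + 24 + 305 + 313 + 18 + 114 + 246 = 1493
Weighted proportion = 337 / 1493 = 0.22572003 → 22.572003%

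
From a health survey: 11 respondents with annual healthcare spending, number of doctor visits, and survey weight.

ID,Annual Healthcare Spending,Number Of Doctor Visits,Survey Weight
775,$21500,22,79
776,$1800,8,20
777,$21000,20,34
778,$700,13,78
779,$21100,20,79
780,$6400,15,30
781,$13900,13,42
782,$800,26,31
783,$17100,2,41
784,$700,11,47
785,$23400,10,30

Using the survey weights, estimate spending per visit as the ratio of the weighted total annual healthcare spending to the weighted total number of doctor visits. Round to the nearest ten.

810

Σ wᵢ·y = 6406600
Σ wᵢ·x = 22×79 + 8×20 + 20×34 + 13×78 + 20×79 + 15×30 + 13×42 + 26×31 + 2×41 + 11×47 + 10×30
  = 1738 + 160 + 680 + 1014 + 1580 + 450 + 546 + 806 + 82 + 517 + 300 = 7873
Ratio = 6406600 / 7873 = 813.74317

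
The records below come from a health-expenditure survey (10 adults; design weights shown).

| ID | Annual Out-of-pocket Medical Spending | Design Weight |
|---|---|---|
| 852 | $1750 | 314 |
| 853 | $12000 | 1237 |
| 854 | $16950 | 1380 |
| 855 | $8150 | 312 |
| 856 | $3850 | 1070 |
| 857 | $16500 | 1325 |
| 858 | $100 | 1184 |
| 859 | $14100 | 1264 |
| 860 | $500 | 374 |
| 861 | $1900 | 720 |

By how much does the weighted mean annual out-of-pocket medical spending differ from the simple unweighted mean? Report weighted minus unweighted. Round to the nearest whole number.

Unweighted sum = 1750 + 12000 + 16950 + 8150 + 3850 + 16500 + 100 + 14100 + 500 + 1900 = 75800
Unweighted mean = 75800 / 10 = 7580
Weighted sum = 86805100
Sum of weights = 314 + 1237 + 1380 + 312 + 1070 + 1325 + 1184 + 1264 + 374 + 720 = 9180
Weighted mean = 86805100 / 9180 = 9455.8932
Difference (weighted minus unweighted) = 1875.8932

1876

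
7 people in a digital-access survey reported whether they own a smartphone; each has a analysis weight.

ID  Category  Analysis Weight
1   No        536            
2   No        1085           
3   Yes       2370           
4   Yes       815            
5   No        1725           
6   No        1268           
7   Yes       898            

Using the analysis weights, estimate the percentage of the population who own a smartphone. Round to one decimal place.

Sum of weights for 'Yes' = 2370 + 815 + 898 = 4083
Total weight = 8697
Weighted proportion = 4083 / 8697 = 0.46947223 → 46.947223%

46.9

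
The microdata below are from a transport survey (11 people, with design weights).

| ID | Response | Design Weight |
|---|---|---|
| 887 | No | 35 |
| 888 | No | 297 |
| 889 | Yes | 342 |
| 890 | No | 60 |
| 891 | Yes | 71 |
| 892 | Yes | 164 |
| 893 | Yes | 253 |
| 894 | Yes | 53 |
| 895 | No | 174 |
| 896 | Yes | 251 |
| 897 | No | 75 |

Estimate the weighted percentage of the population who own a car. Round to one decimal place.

Sum of weights for 'Yes' = 342 + 71 + 164 + 253 + 53 + 251 = 1134
Total weight = 35 + 297 + 342 + 60 + 71 + 164 + 253 + 53 + 174 + 251 + 75 = 1775
Weighted proportion = 1134 / 1775 = 0.63887324 → 63.887324%

63.9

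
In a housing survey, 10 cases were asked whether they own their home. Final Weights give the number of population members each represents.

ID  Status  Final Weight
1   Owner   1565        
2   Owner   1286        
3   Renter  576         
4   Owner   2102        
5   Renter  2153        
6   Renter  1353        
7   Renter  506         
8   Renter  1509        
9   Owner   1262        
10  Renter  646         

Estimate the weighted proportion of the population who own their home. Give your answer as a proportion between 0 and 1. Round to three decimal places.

Sum of weights for 'Owner' = 1565 + 1286 + 2102 + 1262 = 6215
Total weight = 1565 + 1286 + 576 + 2102 + 2153 + 1353 + 506 + 1509 + 1262 + 646 = 12958
Weighted proportion = 6215 / 12958 = 0.47962649

0.480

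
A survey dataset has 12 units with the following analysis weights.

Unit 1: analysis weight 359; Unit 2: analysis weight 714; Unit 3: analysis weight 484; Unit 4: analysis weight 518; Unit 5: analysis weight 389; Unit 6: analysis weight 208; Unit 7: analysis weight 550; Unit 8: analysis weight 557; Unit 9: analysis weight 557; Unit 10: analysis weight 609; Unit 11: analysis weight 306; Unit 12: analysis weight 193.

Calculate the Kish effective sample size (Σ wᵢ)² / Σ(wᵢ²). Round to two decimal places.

Σ wᵢ = 359 + 714 + 484 + 518 + 389 + 208 + 550 + 557 + 557 + 609 + 306 + 193 = 5444
Σ wᵢ² = 2760606
n_eff = 5444² / 2760606 = 29637136 / 2760606 = 10.735736

10.74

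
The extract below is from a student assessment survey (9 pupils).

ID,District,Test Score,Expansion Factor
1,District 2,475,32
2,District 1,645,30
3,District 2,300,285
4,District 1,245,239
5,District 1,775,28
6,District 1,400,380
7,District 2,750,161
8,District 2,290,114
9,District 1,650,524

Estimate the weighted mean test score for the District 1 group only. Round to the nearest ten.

District 1 rows: 2, 4, 5, 6, 9
Weighted sum = 592205
Sum of weights = 30 + 239 + 28 + 380 + 524 = 1201
Weighted mean = 592205 / 1201 = 493.09326

490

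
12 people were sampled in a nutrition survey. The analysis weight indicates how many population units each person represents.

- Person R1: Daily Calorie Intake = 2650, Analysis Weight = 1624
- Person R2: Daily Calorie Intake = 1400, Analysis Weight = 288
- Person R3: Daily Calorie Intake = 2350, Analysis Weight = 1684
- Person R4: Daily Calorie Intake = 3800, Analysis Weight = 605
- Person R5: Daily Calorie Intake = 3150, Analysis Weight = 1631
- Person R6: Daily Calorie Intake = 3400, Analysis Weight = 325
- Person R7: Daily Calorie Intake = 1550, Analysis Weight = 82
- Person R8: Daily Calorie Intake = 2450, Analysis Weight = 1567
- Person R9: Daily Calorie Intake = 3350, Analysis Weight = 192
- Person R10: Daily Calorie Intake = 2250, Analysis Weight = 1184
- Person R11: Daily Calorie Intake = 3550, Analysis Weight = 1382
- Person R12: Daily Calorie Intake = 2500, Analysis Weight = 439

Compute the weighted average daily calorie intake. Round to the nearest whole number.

2770

Weighted sum = 2650×1624 + 1400×288 + 2350×1684 + 3800×605 + 3150×1631 + 3400×325 + 1550×82 + 2450×1567 + 3350×192 + 2250×1184 + 3550×1382 + 2500×439
  = 4303600 + 403200 + 3957400 + 2299000 + 5137650 + 1105000 + 127100 + 3839150 + 643200 + 2664000 + 4906100 + 1097500 = 30482900
Sum of weights = 1624 + 288 + 1684 + 605 + 1631 + 325 + 82 + 1567 + 192 + 1184 + 1382 + 439 = 11003
Weighted mean = 30482900 / 11003 = 2770.4172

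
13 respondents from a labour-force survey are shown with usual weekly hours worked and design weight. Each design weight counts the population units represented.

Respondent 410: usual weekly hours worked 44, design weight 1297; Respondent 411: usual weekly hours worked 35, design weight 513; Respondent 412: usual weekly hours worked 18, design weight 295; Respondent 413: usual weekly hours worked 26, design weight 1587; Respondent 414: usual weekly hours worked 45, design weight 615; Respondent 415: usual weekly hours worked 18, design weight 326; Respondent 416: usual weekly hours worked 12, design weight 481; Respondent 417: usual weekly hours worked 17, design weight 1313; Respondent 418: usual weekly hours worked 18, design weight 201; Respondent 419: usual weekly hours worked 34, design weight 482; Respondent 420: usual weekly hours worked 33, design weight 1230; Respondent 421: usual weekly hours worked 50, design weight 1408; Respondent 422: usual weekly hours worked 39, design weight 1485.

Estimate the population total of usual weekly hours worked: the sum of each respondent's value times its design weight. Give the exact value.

Weighted total = 372142

372142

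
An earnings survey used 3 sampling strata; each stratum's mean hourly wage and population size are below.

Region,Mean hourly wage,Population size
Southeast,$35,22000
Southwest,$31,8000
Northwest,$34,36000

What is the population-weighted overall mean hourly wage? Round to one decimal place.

34.0

Σ Nₕ·x̄ₕ = 2242000
Σ Nₕ = 22000 + 8000 + 36000 = 66000
Overall mean = 2242000 / 66000 = 33.969697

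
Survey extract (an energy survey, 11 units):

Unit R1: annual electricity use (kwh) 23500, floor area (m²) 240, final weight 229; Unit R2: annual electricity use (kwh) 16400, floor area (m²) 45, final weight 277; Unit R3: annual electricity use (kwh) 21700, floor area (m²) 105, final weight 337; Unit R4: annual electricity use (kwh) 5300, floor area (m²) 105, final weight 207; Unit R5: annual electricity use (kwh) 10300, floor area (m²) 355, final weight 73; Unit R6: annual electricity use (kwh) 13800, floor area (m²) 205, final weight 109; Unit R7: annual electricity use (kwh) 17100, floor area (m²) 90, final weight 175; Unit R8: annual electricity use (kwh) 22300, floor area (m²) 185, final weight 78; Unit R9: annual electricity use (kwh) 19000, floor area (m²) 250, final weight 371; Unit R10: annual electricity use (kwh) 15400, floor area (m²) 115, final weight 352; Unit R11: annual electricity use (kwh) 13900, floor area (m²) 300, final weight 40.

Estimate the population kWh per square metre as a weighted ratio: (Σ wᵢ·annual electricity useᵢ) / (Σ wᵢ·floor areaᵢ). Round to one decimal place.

Σ wᵢ·y = 23500×229 + 16400×277 + 21700×337 + 5300×207 + 10300×73 + 13800×109 + 17100×175 + 22300×78 + 19000×371 + 15400×352 + 13900×40
  = 5381500 + 4542800 + 7312900 + 1097100 + 751900 + 1504200 + 2992500 + 1739400 + 7049000 + 5420800 + 556000 = 38348100
Σ wᵢ·x = 240×229 + 45×277 + 105×337 + 105×207 + 355×73 + 205×109 + 90×175 + 185×78 + 250×371 + 115×352 + 300×40
  = 54960 + 12465 + 35385 + 21735 + 25915 + 22345 + 15750 + 14430 + 92750 + 40480 + 12000 = 348215
Ratio = 38348100 / 348215 = 110.12765

110.1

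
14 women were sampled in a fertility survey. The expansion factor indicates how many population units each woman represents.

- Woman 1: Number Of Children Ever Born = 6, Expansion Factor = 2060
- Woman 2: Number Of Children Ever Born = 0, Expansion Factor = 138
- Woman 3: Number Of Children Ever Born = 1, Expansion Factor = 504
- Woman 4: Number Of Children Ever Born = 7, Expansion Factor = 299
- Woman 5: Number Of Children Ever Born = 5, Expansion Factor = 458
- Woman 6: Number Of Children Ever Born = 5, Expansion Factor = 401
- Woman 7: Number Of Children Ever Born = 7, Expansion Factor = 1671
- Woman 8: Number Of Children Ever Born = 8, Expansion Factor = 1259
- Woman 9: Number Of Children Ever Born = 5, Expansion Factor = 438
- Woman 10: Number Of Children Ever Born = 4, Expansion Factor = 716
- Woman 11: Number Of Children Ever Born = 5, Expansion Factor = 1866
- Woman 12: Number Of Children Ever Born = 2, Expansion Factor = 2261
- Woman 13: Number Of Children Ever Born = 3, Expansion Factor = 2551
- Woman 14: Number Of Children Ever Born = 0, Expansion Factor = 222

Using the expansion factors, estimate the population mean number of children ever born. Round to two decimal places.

Weighted sum = 67580
Sum of weights = 14844
Weighted mean = 67580 / 14844 = 4.5526812

4.55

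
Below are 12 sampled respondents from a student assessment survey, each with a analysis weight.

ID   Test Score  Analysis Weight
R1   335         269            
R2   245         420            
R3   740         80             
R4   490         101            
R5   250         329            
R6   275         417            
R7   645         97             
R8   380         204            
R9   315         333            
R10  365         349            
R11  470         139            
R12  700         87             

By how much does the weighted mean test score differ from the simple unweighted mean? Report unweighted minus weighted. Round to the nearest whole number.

81

Unweighted sum = 335 + 245 + 740 + 490 + 250 + 275 + 645 + 380 + 315 + 365 + 470 + 700 = 5210
Unweighted mean = 5210 / 12 = 434.16667
Weighted sum = 335×269 + 245×420 + 740×80 + 490×101 + 250×329 + 275×417 + 645×97 + 380×204 + 315×333 + 365×349 + 470×139 + 700×87
  = 997225
Sum of weights = 269 + 420 + 80 + 101 + 329 + 417 + 97 + 204 + 333 + 349 + 139 + 87 = 2825
Weighted mean = 997225 / 2825 = 353
Difference (unweighted minus weighted) = 81.166667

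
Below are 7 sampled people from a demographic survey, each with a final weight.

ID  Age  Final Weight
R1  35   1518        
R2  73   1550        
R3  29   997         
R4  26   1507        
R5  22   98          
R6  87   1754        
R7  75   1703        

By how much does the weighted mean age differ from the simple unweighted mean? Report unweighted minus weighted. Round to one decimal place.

-7.1

Unweighted sum = 35 + 73 + 29 + 26 + 22 + 87 + 75 = 347
Unweighted mean = 347 / 7 = 49.571429
Weighted sum = 35×1518 + 73×1550 + 29×997 + 26×1507 + 22×98 + 87×1754 + 75×1703
  = 53130 + 113150 + 28913 + 39182 + 2156 + 152598 + 127725 = 516854
Sum of weights = 1518 + 1550 + 997 + 1507 + 98 + 1754 + 1703 = 9127
Weighted mean = 516854 / 9127 = 56.629122
Difference (unweighted minus weighted) = -7.0576938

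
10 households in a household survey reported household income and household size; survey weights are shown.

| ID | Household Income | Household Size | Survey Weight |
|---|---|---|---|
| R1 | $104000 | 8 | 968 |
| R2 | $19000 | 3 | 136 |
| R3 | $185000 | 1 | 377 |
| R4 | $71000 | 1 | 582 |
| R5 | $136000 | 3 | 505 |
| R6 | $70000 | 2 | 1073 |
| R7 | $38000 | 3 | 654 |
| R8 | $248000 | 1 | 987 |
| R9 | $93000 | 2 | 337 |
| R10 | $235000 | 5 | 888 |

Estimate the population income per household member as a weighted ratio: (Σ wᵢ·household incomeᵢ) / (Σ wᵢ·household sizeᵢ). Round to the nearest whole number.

41649

Σ wᵢ·y = 104000×968 + 19000×136 + 185000×377 + 71000×582 + 136000×505 + 70000×1073 + 38000×654 + 248000×987 + 93000×337 + 235000×888
  = 867762000
Σ wᵢ·x = 8×968 + 3×136 + 1×377 + 1×582 + 3×505 + 2×1073 + 3×654 + 1×987 + 2×337 + 5×888
  = 7744 + 408 + 377 + 582 + 1515 + 2146 + 1962 + 987 + 674 + 4440 = 20835
Ratio = 867762000 / 20835 = 41649.244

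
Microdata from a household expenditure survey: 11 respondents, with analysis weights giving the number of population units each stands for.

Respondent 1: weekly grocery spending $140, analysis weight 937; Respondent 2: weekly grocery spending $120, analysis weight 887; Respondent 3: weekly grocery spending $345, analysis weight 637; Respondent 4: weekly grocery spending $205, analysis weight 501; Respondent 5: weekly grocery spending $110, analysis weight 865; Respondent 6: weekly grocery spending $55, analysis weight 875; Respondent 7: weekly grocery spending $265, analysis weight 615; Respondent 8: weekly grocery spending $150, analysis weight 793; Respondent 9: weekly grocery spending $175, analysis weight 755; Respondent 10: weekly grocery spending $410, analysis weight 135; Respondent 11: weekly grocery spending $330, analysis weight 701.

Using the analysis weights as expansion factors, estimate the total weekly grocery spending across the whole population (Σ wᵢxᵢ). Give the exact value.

1404095

Weighted total = 140×937 + 120×887 + 345×637 + 205×501 + 110×865 + 55×875 + 265×615 + 150×793 + 175×755 + 410×135 + 330×701
  = 1404095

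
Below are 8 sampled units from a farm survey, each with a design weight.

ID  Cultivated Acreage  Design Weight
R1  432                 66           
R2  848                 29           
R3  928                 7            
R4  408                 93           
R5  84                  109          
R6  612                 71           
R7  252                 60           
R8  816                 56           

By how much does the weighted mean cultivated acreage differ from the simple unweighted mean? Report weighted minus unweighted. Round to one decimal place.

-117.8

Unweighted sum = 432 + 848 + 928 + 408 + 84 + 612 + 252 + 816 = 4380
Unweighted mean = 4380 / 8 = 547.5
Weighted sum = 432×66 + 848×29 + 928×7 + 408×93 + 84×109 + 612×71 + 252×60 + 816×56
  = 28512 + 24592 + 6496 + 37944 + 9156 + 43452 + 15120 + 45696 = 210968
Sum of weights = 66 + 29 + 7 + 93 + 109 + 71 + 60 + 56 = 491
Weighted mean = 210968 / 491 = 429.67006
Difference (weighted minus unweighted) = -117.82994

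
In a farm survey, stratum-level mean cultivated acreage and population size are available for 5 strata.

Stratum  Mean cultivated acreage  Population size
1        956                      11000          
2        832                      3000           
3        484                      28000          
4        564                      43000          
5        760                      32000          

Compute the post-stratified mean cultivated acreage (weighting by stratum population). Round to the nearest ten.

640

Σ Nₕ·x̄ₕ = 956×11000 + 832×3000 + 484×28000 + 564×43000 + 760×32000
  = 10516000 + 2496000 + 13552000 + 24252000 + 24320000 = 75136000
Σ Nₕ = 11000 + 3000 + 28000 + 43000 + 32000 = 117000
Overall mean = 75136000 / 117000 = 642.18803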